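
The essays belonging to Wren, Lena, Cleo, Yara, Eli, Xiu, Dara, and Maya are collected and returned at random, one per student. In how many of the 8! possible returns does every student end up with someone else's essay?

Let Aᵢ be the assignments in which student i gets their own essay. We want the size of the complement of A₁∪…∪A_8.
By inclusion–exclusion this is Σ_{j=0}^{8} (−1)^j C(8,j)·(8−j)!.
Computing: 40320 − 40320 + 20160 − 6720 + 1680 − 336 + 56 − 8 + 1 = 14833.

14833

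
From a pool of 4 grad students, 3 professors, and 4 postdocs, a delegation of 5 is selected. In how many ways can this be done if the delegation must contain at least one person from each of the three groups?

Total 5-person selections from all 11: C(11,5) = 462.
Selections missing a whole group: no grad students → C(7,5) = 21; no professors → C(8,5) = 56; no postdocs → C(7,5) = 21.
Add back selections omitting two groups (i.e. drawn from a single group): C(4,5) + C(3,5) + C(4,5) = 0.
By inclusion–exclusion: 462 − 98 + 0 = 364.

364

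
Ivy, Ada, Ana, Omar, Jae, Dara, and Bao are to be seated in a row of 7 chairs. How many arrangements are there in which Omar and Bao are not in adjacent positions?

3600

Of the 7! = 5040 arrangements, those with Omar and Bao adjacent number 2 × 6! = 1440 (treat the pair as a block with 2 internal orders).
Complementary counting: 5040 − 1440 = 3600.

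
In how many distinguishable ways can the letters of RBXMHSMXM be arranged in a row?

Letter multiplicities in RBXMHSMXM: B×1, H×1, M×3, R×1, S×1, X×2.
Dividing 9! = 362880 by 3!·2! = 12 for the repeated letters gives 30240.

30240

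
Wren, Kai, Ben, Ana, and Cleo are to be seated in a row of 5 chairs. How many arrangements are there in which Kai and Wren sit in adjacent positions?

48

Treat {Kai, Wren} as a single unit. There are 4 units to order, and the pair itself can be ordered 2 ways.
So the count is 2·(4)! = 48.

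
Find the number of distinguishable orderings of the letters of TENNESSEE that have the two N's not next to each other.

2940

There are 9!/(4!·2!·2!) = 3780 arrangements of TENNESSEE in total.
Arrangements with the N's together: treat NN as one letter, giving (8)!/(4!·2!) = 840.
Subtracting, 3780 − 840 = 2940 arrangements keep the N's apart.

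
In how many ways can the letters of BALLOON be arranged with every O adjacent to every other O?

Treat the 2 copies of O as a single block. The multiset to arrange is then {OO, A, B, L, L, N}, 6 items in all.
That gives (6)!/(2!) = 360 arrangements.

360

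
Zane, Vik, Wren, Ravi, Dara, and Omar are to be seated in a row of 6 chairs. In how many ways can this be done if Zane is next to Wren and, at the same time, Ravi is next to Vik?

96

Treat {Zane,Wren} as one block (2 orders) and {Ravi,Vik} as another (2 orders).
That leaves 4 units to arrange: 2 × 2 × 4! = 4 × 24 = 96.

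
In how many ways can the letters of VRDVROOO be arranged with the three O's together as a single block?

Treat the 3 copies of O as a single block. The multiset to arrange is then {OOO, D, R, R, V, V}, 6 items in all.
That gives (6)!/(2!·2!) = 180 arrangements.

180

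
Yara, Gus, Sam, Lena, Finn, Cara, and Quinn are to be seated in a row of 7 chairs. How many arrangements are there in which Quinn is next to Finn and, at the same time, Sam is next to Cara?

480

Treat {Quinn,Finn} as one block (2 orders) and {Sam,Cara} as another (2 orders).
That leaves 5 units to arrange: 2 × 2 × 5! = 4 × 120 = 480.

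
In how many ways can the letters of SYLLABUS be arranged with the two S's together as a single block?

2520

Treat the 2 copies of S as a single block. The multiset to arrange is then {SS, A, B, L, L, U, Y}, 7 items in all.
That gives (7)!/(2!) = 2520 arrangements.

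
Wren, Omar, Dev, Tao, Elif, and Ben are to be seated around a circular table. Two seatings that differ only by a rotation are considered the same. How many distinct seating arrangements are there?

120

Around a circle, 6 distinct people have 6!/6 = (5)! = 120 rotationally distinct seatings.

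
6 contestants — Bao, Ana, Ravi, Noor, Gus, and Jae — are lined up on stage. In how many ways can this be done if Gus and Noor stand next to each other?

240

Glue Gus and Noor into one block (2 internal orders), leaving 5 units to arrange in a row.
So the count is 2·(5)! = 240.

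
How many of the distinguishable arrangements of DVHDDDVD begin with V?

42

Fix V in the first position and arrange the remaining 7 letters.
Those 7 letters have D appearing 5 times, giving (7)!/(5!) = 42.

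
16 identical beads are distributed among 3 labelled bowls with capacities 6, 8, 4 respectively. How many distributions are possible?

6

Ignoring the caps, the number of non-negative solutions to x_1+…+x_3 = 16 is C(18,2) = 153.
Subtract solutions that violate a single cap (substitute x_i' = x_i − (cap_i+1)): x_1 ≥ 7 gives C(11,2) = 55; x_2 ≥ 9 gives C(9,2) = 36; x_3 ≥ 5 gives C(13,2) = 78. Together 169.
Add back pairs where two caps are both exceeded: 1 + 15 + 6 = 22.
By inclusion–exclusion the count is 153 − 169 + 22 = 6.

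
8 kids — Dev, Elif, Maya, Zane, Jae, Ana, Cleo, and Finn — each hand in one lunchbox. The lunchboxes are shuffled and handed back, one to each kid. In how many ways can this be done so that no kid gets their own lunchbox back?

14833

Let Aᵢ be the assignments in which kid i gets their own lunchbox. We want the size of the complement of A₁∪…∪A_8.
By inclusion–exclusion this is Σ_{j=0}^{8} (−1)^j C(8,j)·(8−j)!.
Computing: 40320 − 40320 + 20160 − 6720 + 1680 − 336 + 56 − 8 + 1 = 14833.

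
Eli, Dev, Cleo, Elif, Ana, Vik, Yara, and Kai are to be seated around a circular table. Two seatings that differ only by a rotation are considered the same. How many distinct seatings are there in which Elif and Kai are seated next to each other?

Glue Elif and Kai into a block (2 internal orders). Seating 7 units around a circle gives (6)! arrangements.
So 2 × (6)! = 2 × 720 = 1440.

1440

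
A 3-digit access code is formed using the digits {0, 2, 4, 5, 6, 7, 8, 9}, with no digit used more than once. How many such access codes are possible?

336

Choose and order 3 of the 8 symbols: the first digit has 8 options, the next 7, then 6.
8 × 7 × 6 = 336.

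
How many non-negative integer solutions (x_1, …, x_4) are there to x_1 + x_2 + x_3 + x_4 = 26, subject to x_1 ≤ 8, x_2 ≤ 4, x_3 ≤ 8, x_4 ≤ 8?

Ignoring the caps, the number of non-negative solutions to x_1+…+x_4 = 26 is C(29,3) = 3654.
Subtract solutions that violate a single cap (substitute x_i' = x_i − (cap_i+1)): x_1 ≥ 9 gives C(20,3) = 1140; x_2 ≥ 5 gives C(24,3) = 2024; x_3 ≥ 9 gives C(20,3) = 1140; x_4 ≥ 9 gives C(20,3) = 1140. Together 5444.
Add back pairs where two caps are both exceeded: 455 + 165 + 165 + 455 + 455 + 165 = 1860.
Subtract triples: 20 + 20 + 0 + 20 = 60.
By inclusion–exclusion the count is 3654 − 5444 + 1860 − 60 = 10.

10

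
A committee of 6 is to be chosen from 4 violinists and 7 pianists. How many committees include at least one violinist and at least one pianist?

455

Unrestricted: C(11,6) = 462 ways to pick any 6 of the 11.
Subtract selections that omit an entire group: no violinists → C(7,6) = 7; no pianists → C(4,6) = 0.
Both groups omitted at once is impossible, so 462 − 7 = 455.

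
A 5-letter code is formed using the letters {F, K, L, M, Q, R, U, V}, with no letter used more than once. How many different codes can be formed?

6720

This is a permutation of 5 out of 8: P(8,5) = 8!/3!.
That product is 8 × 7 × 6 × 5 × 4 = 6720.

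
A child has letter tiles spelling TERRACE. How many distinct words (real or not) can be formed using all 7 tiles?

1260

The 7 letters of TERRACE have repeats: E appearing twice and R appearing twice.
Dividing 7! = 5040 by 2!·2! = 4 for the repeated letters gives 1260.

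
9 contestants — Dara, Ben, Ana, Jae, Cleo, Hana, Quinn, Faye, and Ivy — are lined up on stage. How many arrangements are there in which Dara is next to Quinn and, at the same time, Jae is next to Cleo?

20160

Treat {Dara,Quinn} as one block (2 orders) and {Jae,Cleo} as another (2 orders).
That leaves 7 units to arrange: 2 × 2 × 7! = 4 × 5040 = 20160.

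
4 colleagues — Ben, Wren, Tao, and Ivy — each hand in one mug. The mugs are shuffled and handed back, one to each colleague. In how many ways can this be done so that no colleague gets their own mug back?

9

This is the derangement count D_4: permutations of 4 items with no fixed point.
By inclusion–exclusion this is Σ_{j=0}^{4} (−1)^j C(4,j)·(4−j)!.
Computing: 24 − 24 + 12 − 4 + 1 = 9.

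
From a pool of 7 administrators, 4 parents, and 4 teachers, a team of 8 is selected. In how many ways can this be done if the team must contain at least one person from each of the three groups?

6104

With no constraint there are C(15,8) = 6435 possible selections.
Selections missing a whole group: no administrators → C(8,8) = 1; no parents → C(11,8) = 165; no teachers → C(11,8) = 165.
Add back selections omitting two groups (i.e. drawn from a single group): C(7,8) + C(4,8) + C(4,8) = 0.
By inclusion–exclusion: 6435 − 331 + 0 = 6104.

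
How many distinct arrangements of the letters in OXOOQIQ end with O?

With the last slot taken by O, it remains to arrange the other 6 letters (XOOQIQ).
Those 6 letters have O appearing twice and Q appearing twice, giving (6)!/(2!·2!) = 180.

180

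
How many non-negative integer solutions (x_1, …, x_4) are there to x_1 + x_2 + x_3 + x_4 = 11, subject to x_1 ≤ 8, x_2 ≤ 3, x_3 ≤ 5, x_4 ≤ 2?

By stars and bars, unrestricted non-negative solutions to x_1+…+x_4 = 11 number C(11+3,3) = 364.
Subtract solutions that violate a single cap (substitute x_i' = x_i − (cap_i+1)): x_1 ≥ 9 gives C(5,3) = 10; x_2 ≥ 4 gives C(10,3) = 120; x_3 ≥ 6 gives C(8,3) = 56; x_4 ≥ 3 gives C(11,3) = 165. Together 351.
Add back pairs where two caps are both exceeded: 0 + 0 + 0 + 4 + 35 + 10 = 49.
By inclusion–exclusion the count is 364 − 351 + 49 = 62.

62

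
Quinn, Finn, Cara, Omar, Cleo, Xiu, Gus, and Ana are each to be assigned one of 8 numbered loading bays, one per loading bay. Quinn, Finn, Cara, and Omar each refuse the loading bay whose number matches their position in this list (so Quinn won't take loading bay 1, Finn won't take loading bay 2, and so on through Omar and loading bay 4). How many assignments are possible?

24024

Let Aᵢ (for 1 ≤ i ≤ 4) be the placements that put person i in their forbidden loading bay. Any j of these fix j positions, leaving (8−j)! ways to fill the rest, and there are C(4,j) ways to pick which j.
By inclusion–exclusion, the number of valid placements is Σ_{j=0}^{4} (−1)^j C(4,j)·(8−j)!.
Computing: 40320 − 20160 + 4320 − 480 + 24 = 24024.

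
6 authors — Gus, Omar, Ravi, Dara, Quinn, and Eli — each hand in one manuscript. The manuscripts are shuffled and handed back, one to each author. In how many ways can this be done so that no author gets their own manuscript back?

265

Count assignments avoiding every fixed point. For any j of the 6 authors fixed to their own manuscript, the other 6−j can be arranged in (6−j)! ways.
By inclusion–exclusion this is Σ_{j=0}^{6} (−1)^j C(6,j)·(6−j)!.
Computing: 720 − 720 + 360 − 120 + 30 − 6 + 1 = 265.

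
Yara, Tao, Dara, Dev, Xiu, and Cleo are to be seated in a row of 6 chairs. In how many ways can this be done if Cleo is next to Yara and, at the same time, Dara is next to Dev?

Treat {Cleo,Yara} as one block (2 orders) and {Dara,Dev} as another (2 orders).
That leaves 4 units to arrange: 2 × 2 × 4! = 4 × 24 = 96.

96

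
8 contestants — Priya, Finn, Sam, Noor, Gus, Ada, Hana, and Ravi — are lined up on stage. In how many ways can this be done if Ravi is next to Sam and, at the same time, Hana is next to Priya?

2880

Treat {Ravi,Sam} as one block (2 orders) and {Hana,Priya} as another (2 orders).
That leaves 6 units to arrange: 2 × 2 × 6! = 4 × 720 = 2880.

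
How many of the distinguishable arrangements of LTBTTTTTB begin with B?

56

Fix B in the first position and arrange the remaining 8 letters.
Those 8 letters have T appearing 6 times, giving (8)!/(6!) = 56.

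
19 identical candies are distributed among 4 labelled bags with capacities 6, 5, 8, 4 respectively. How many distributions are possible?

35

Ignoring the caps, the number of non-negative solutions to x_1+…+x_4 = 19 is C(22,3) = 1540.
Subtract solutions that violate a single cap (substitute x_i' = x_i − (cap_i+1)): x_1 ≥ 7 gives C(15,3) = 455; x_2 ≥ 6 gives C(16,3) = 560; x_3 ≥ 9 gives C(13,3) = 286; x_4 ≥ 5 gives C(17,3) = 680. Together 1981.
Add back pairs where two caps are both exceeded: 84 + 20 + 120 + 35 + 165 + 56 = 480.
Subtract triples: 0 + 4 + 0 + 0 = 4.
By inclusion–exclusion the count is 1540 − 1981 + 480 − 4 = 35.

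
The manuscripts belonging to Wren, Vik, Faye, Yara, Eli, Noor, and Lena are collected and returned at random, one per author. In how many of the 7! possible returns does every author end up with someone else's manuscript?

Count assignments avoiding every fixed point. For any j of the 7 authors fixed to their own manuscript, the other 7−j can be arranged in (7−j)! ways.
By inclusion–exclusion this is Σ_{j=0}^{7} (−1)^j C(7,j)·(7−j)!.
Computing: 5040 − 5040 + 2520 − 840 + 210 − 42 + 7 − 1 = 1854.

1854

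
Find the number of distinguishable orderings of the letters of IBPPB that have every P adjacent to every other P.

12

Treat the 2 copies of P as a single block. The multiset to arrange is then {PP, B, B, I}, 4 items in all.
That gives (4)!/(2!) = 12 arrangements.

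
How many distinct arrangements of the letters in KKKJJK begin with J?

5

With the first slot taken by J, it remains to arrange the other 5 letters (KKKJK).
Those 5 letters have K appearing 4 times, giving (5)!/(4!) = 5.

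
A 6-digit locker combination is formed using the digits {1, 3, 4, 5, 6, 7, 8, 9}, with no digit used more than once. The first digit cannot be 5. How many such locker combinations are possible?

17640

The first digit has 8−1 = 7 choices (anything except 5).
The remaining 5 digits are filled from the other 7 symbols without repetition: 7 × 6 × 5 × 4 × 3 = 2520.
Total: 7 × 2520 = 17640.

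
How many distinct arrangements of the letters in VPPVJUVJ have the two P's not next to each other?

1260

Total arrangements of VPPVJUVJ: 8!/(3!·2!·2!) = 1680.
If the two P's are adjacent, glue them into one block, leaving 7 items to arrange: (7)!/(3!·2!) = 420 ways.
Subtracting, 1680 − 420 = 1260 arrangements keep the P's apart.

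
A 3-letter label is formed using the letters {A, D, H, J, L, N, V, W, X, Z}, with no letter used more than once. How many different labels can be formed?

720

With no repetition, fill the 3 letters in order: 10 choices, then 9, down to 8.
That product is 10 × 9 × 8 = 720.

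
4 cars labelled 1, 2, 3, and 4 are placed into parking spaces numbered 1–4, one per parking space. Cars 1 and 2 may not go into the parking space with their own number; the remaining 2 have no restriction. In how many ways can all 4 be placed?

Let Aᵢ (for i ∈ {1, 2}) be the placements that put car i in its forbidden parking space. Any j of these fix j positions, leaving (4−j)! ways to fill the rest, and there are C(2,j) ways to pick which j.
By inclusion–exclusion, the number of valid placements is Σ_{j=0}^{2} (−1)^j C(2,j)·(4−j)!.
Computing: 24 − 12 + 2 = 14.

14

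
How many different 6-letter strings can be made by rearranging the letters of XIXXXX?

6

The 6 letters of XIXXXX have repeats: X appearing 5 times.
So there are 6! / (5!) = 6 distinguishable arrangements.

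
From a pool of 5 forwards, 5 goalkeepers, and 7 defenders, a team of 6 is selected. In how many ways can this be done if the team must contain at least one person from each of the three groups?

With no constraint there are C(17,6) = 12376 possible selections.
Selections missing a whole group: no forwards → C(12,6) = 924; no goalkeepers → C(12,6) = 924; no defenders → C(10,6) = 210.
Add back selections omitting two groups (i.e. drawn from a single group): C(5,6) + C(5,6) + C(7,6) = 7.
By inclusion–exclusion: 12376 − 2058 + 7 = 10325.

10325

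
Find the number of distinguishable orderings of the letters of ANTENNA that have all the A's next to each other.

Treat the 2 copies of A as a single block. The multiset to arrange is then {AA, E, N, N, N, T}, 6 items in all.
That gives (6)!/(3!) = 120 arrangements.

120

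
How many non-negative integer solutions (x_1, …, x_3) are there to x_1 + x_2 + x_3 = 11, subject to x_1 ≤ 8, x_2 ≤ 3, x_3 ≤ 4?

Without the upper bounds there are C(13,2) = 78 ways to split 11 among 3 variables.
Subtract solutions that violate a single cap (substitute x_i' = x_i − (cap_i+1)): x_1 ≥ 9 gives C(4,2) = 6; x_2 ≥ 4 gives C(9,2) = 36; x_3 ≥ 5 gives C(8,2) = 28. Together 70.
Add back pairs where two caps are both exceeded: 0 + 0 + 6 = 6.
By inclusion–exclusion the count is 78 − 70 + 6 = 14.

14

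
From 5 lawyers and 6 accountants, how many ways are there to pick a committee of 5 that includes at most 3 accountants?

381

Split by how many accountants are chosen (0 through 3).
Sum: C(6,0)·C(5,5) + C(6,1)·C(5,4) + C(6,2)·C(5,3) + C(6,3)·C(5,2) = 1 + 30 + 150 + 200 = 381.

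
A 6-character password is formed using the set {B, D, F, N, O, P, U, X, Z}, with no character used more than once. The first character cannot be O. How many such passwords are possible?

53760

The first character has 9−1 = 8 choices (anything except O).
The remaining 5 characters are filled from the other 8 symbols without repetition: 8 × 7 × 6 × 5 × 4 = 6720.
Total: 8 × 6720 = 53760.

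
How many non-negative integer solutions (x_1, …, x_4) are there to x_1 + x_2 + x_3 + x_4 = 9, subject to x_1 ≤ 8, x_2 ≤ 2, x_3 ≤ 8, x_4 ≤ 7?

130

By stars and bars, unrestricted non-negative solutions to x_1+…+x_4 = 9 number C(9+3,3) = 220.
Subtract solutions that violate a single cap (substitute x_i' = x_i − (cap_i+1)): x_1 ≥ 9 gives C(3,3) = 1; x_2 ≥ 3 gives C(9,3) = 84; x_3 ≥ 9 gives C(3,3) = 1; x_4 ≥ 8 gives C(4,3) = 4. Together 90.
No two caps can be exceeded simultaneously, so the pair terms are all 0.
By inclusion–exclusion the count is 220 − 90 + 0 = 130.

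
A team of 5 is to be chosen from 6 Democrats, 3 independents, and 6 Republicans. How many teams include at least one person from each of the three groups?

Unrestricted: C(15,5) = 3003 ways to pick any 5 of the 15.
Selections missing a whole group: no Democrats → C(9,5) = 126; no independents → C(12,5) = 792; no Republicans → C(9,5) = 126.
Add back selections omitting two groups (i.e. drawn from a single group): C(6,5) + C(3,5) + C(6,5) = 12.
By inclusion–exclusion: 3003 − 1044 + 12 = 1971.

1971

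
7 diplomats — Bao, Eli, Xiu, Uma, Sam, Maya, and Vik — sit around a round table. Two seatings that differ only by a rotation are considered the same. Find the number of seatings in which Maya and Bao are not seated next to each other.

480

All circular seatings of 7 people number (6)! = 720.
Seatings with Maya beside Bao: treat them as a block with 2 internal orders, giving 2 × (5)! = 240.
Subtracting, 720 − 240 = 480.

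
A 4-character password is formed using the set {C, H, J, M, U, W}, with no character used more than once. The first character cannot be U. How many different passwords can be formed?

300

The first character has 6−1 = 5 choices (anything except U).
The remaining 3 characters are filled from the other 5 symbols without repetition: 5 × 4 × 3 = 60.
Total: 5 × 60 = 300.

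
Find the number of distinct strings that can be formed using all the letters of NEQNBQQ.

Letter multiplicities in NEQNBQQ: B×1, E×1, N×2, Q×3.
Dividing 7! = 5040 by 3!·2! = 12 for the repeated letters gives 420.

420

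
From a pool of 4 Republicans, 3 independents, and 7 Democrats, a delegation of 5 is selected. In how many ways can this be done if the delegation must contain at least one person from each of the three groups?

With no constraint there are C(14,5) = 2002 possible selections.
Subtract selections that omit an entire group: no Republicans → C(10,5) = 252; no independents → C(11,5) = 462; no Democrats → C(7,5) = 21.
Add back selections omitting two groups (i.e. drawn from a single group): C(4,5) + C(3,5) + C(7,5) = 21.
By inclusion–exclusion: 2002 − 735 + 21 = 1288.

1288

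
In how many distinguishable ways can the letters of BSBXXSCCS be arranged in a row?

Letter multiplicities in BSBXXSCCS: B×2, C×2, S×3, X×2.
The number of distinct arrangements is 9!/(3!·2!·2!·2!) = 362880/48 = 7560.

7560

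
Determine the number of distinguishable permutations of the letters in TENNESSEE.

TENNESSEE has 9 letters with E appearing 4 times, N appearing twice, and S appearing twice.
So there are 9! / (4!·2!·2!) = 3780 distinguishable arrangements.

3780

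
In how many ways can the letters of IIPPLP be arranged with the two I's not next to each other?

40

Total arrangements of IIPPLP: 6!/(3!·2!) = 60.
Arrangements with the I's together: treat II as one letter, giving (5)!/(3!) = 20.
Subtracting, 60 − 20 = 40 arrangements keep the I's apart.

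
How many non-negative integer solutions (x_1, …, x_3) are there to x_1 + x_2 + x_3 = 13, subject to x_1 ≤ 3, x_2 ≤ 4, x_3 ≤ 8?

6

Without the upper bounds there are C(15,2) = 105 ways to split 13 among 3 variables.
Subtract solutions that violate a single cap (substitute x_i' = x_i − (cap_i+1)): x_1 ≥ 4 gives C(11,2) = 55; x_2 ≥ 5 gives C(10,2) = 45; x_3 ≥ 9 gives C(6,2) = 15. Together 115.
Add back pairs where two caps are both exceeded: 15 + 1 + 0 = 16.
By inclusion–exclusion the count is 105 − 115 + 16 = 6.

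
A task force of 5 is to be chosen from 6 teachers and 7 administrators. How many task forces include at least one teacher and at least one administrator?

With no constraint there are C(13,5) = 1287 possible selections.
Selections missing a whole group: no teachers → C(7,5) = 21; no administrators → C(6,5) = 6.
Both groups omitted at once is impossible, so 1287 − 27 = 1260.

1260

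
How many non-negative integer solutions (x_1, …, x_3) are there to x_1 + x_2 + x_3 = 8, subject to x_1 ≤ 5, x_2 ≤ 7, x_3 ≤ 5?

Ignoring the caps, the number of non-negative solutions to x_1+…+x_3 = 8 is C(10,2) = 45.
Subtract solutions that violate a single cap (substitute x_i' = x_i − (cap_i+1)): x_1 ≥ 6 gives C(4,2) = 6; x_2 ≥ 8 gives C(2,2) = 1; x_3 ≥ 6 gives C(4,2) = 6. Together 13.
No two caps can be exceeded simultaneously, so the pair terms are all 0.
By inclusion–exclusion the count is 45 − 13 + 0 = 32.

32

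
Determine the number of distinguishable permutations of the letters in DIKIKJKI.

The 8 letters of DIKIKJKI have repeats: I appearing 3 times and K appearing 3 times.
The number of distinct arrangements is 8!/(3!·3!) = 40320/36 = 1120.

1120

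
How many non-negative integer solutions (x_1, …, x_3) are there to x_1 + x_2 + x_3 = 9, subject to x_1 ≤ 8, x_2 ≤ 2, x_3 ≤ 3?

Ignoring the caps, the number of non-negative solutions to x_1+…+x_3 = 9 is C(11,2) = 55.
Subtract solutions that violate a single cap (substitute x_i' = x_i − (cap_i+1)): x_1 ≥ 9 gives C(2,2) = 1; x_2 ≥ 3 gives C(8,2) = 28; x_3 ≥ 4 gives C(7,2) = 21. Together 50.
Add back pairs where two caps are both exceeded: 0 + 0 + 6 = 6.
By inclusion–exclusion the count is 55 − 50 + 6 = 11.

11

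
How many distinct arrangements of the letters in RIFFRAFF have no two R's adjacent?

630

There are 8!/(4!·2!) = 840 arrangements of RIFFRAFF in total.
If the two R's are adjacent, glue them into one block, leaving 7 items to arrange: (7)!/(4!) = 210 ways.
Hence 840 − 210 = 630.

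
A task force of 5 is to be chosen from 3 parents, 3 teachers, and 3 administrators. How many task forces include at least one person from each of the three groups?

108

Unrestricted: C(9,5) = 126 ways to pick any 5 of the 9.
Selections missing a whole group: no parents → C(6,5) = 6; no teachers → C(6,5) = 6; no administrators → C(6,5) = 6.
Add back selections omitting two groups (i.e. drawn from a single group): C(3,5) + C(3,5) + C(3,5) = 0.
By inclusion–exclusion: 126 − 18 + 0 = 108.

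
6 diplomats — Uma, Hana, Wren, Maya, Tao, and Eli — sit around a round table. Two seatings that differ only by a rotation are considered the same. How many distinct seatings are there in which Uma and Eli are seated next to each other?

48

Treat {Uma, Eli} as one unit (2 internal orders) and seat the resulting 5 units around the table: (4)! circular arrangements.
So 2 × (4)! = 2 × 24 = 48.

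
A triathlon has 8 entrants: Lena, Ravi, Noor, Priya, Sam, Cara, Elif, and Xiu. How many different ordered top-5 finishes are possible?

6720

This is an ordered selection of 5 from 8: P(8,5).
That gives 8 × 7 × 6 × 5 × 4 = 6720.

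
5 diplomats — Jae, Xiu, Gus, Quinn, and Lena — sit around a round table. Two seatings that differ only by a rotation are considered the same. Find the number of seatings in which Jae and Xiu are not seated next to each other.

12

Without the restriction there are (4)! = 24 seatings.
Seatings with Jae beside Xiu: treat them as a block with 2 internal orders, giving 2 × (3)! = 12.
Subtracting, 24 − 12 = 12.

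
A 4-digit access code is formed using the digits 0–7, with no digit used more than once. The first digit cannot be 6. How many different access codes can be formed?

1470

The first digit has 8−1 = 7 choices (anything except 6).
The remaining 3 digits are filled from the other 7 symbols without repetition: 7 × 6 × 5 = 210.
Total: 7 × 210 = 1470.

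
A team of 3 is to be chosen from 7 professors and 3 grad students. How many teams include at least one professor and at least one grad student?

Unrestricted: C(10,3) = 120 ways to pick any 3 of the 10.
Subtract selections that omit an entire group: no professors → C(3,3) = 1; no grad students → C(7,3) = 35.
Both groups omitted at once is impossible, so 120 − 36 = 84.

84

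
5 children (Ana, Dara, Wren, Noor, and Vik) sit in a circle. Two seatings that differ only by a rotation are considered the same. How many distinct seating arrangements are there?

24

Seat Ana anywhere (absorbing the rotational symmetry), then permute the other 4: (4)! = 24.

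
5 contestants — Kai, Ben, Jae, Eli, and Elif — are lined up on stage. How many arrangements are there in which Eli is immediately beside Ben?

48

Place the 3 others and the Eli-Ben pair as 4 objects in a line; the pair has 2 internal arrangements.
That gives 2 × 4! = 2 × 24 = 48.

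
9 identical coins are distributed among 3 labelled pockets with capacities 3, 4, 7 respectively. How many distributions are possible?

17

Without the upper bounds there are C(11,2) = 55 ways to split 9 among 3 pockets.
Subtract solutions that violate a single cap (substitute x_i' = x_i − (cap_i+1)): x_1 ≥ 4 gives C(7,2) = 21; x_2 ≥ 5 gives C(6,2) = 15; x_3 ≥ 8 gives C(3,2) = 3. Together 39.
Add back pairs where two caps are both exceeded: 1 + 0 + 0 = 1.
By inclusion–exclusion the count is 55 − 39 + 1 = 17.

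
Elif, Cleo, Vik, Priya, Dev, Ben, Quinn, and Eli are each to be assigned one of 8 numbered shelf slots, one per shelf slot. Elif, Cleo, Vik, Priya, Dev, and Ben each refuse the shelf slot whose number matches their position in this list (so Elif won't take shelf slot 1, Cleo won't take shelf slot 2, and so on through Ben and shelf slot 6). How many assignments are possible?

18806

Let Aᵢ (for 1 ≤ i ≤ 6) be the placements that put person i in their forbidden shelf slot. Any j of these fix j positions, leaving (8−j)! ways to fill the rest, and there are C(6,j) ways to pick which j.
By inclusion–exclusion, the number of valid placements is Σ_{j=0}^{6} (−1)^j C(6,j)·(8−j)!.
Computing: 40320 − 30240 + 10800 − 2400 + 360 − 36 + 2 = 18806.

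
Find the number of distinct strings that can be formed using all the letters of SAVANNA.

420

SAVANNA has 7 letters with A appearing 3 times and N appearing twice.
Dividing 7! = 5040 by 3!·2! = 12 for the repeated letters gives 420.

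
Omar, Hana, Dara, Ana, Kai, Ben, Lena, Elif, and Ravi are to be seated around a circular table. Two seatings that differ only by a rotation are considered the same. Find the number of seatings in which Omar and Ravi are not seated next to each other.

Without the restriction there are (8)! = 40320 seatings.
Seatings with Omar beside Ravi: treat them as a block with 2 internal orders, giving 2 × (7)! = 10080.
Subtracting, 40320 − 10080 = 30240.

30240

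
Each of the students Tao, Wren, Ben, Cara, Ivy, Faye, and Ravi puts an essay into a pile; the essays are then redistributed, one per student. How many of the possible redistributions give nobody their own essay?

1854

This is the derangement count D_7: permutations of 7 items with no fixed point.
By inclusion–exclusion this is Σ_{j=0}^{7} (−1)^j C(7,j)·(7−j)!.
Computing: 5040 − 5040 + 2520 − 840 + 210 − 42 + 7 − 1 = 1854.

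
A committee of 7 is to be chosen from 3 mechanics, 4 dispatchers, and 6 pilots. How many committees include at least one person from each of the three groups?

Unrestricted: C(13,7) = 1716 ways to pick any 7 of the 13.
Subtract selections that omit an entire group: no mechanics → C(10,7) = 120; no dispatchers → C(9,7) = 36; no pilots → C(7,7) = 1.
Add back selections omitting two groups (i.e. drawn from a single group): C(3,7) + C(4,7) + C(6,7) = 0.
By inclusion–exclusion: 1716 − 157 + 0 = 1559.

1559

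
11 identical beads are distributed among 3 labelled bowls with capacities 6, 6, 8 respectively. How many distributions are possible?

By stars and bars, unrestricted non-negative solutions to x_1+…+x_3 = 11 number C(11+2,2) = 78.
Subtract solutions that violate a single cap (substitute x_i' = x_i − (cap_i+1)): x_1 ≥ 7 gives C(6,2) = 15; x_2 ≥ 7 gives C(6,2) = 15; x_3 ≥ 9 gives C(4,2) = 6. Together 36.
No two caps can be exceeded simultaneously, so the pair terms are all 0.
By inclusion–exclusion the count is 78 − 36 + 0 = 42.

42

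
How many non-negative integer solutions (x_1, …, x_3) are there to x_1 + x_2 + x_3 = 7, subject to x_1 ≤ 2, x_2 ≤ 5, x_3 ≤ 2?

By stars and bars, unrestricted non-negative solutions to x_1+…+x_3 = 7 number C(7+2,2) = 36.
Subtract solutions that violate a single cap (substitute x_i' = x_i − (cap_i+1)): x_1 ≥ 3 gives C(6,2) = 15; x_2 ≥ 6 gives C(3,2) = 3; x_3 ≥ 3 gives C(6,2) = 15. Together 33.
Add back pairs where two caps are both exceeded: 0 + 3 + 0 = 3.
By inclusion–exclusion the count is 36 − 33 + 3 = 6.

6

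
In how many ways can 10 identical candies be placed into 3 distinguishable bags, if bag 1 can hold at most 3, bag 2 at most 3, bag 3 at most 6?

By stars and bars, unrestricted non-negative solutions to x_1+…+x_3 = 10 number C(10+2,2) = 66.
Subtract solutions that violate a single cap (substitute x_i' = x_i − (cap_i+1)): x_1 ≥ 4 gives C(8,2) = 28; x_2 ≥ 4 gives C(8,2) = 28; x_3 ≥ 7 gives C(5,2) = 10. Together 66.
Add back pairs where two caps are both exceeded: 6 + 0 + 0 = 6.
By inclusion–exclusion the count is 66 − 66 + 6 = 6.

6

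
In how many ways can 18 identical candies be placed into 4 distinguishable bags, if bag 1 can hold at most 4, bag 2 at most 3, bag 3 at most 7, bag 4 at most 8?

Ignoring the caps, the number of non-negative solutions to x_1+…+x_4 = 18 is C(21,3) = 1330.
Subtract solutions that violate a single cap (substitute x_i' = x_i − (cap_i+1)): x_1 ≥ 5 gives C(16,3) = 560; x_2 ≥ 4 gives C(17,3) = 680; x_3 ≥ 8 gives C(13,3) = 286; x_4 ≥ 9 gives C(12,3) = 220. Together 1746.
Add back pairs where two caps are both exceeded: 220 + 56 + 35 + 84 + 56 + 4 = 455.
Subtract triples: 4 + 1 + 0 + 0 = 5.
By inclusion–exclusion the count is 1330 − 1746 + 455 − 5 = 34.

34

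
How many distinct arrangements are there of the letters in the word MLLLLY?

Letter multiplicities in MLLLLY: L×4, M×1, Y×1.
Dividing 6! = 720 by 4! = 24 for the repeated letters gives 30.

30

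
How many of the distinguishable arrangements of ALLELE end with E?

With the last slot taken by E, it remains to arrange the other 5 letters (ALLLE).
Those 5 letters have L appearing 3 times, giving (5)!/(3!) = 20.

20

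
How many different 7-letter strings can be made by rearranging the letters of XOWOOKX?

420

The 7 letters of XOWOOKX have repeats: O appearing 3 times and X appearing twice.
Dividing 7! = 5040 by 3!·2! = 12 for the repeated letters gives 420.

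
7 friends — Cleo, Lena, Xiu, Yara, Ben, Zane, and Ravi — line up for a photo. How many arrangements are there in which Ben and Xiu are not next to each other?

3600

Of the 7! = 5040 arrangements, those with Ben and Xiu adjacent number 2 × 6! = 1440 (treat the pair as a block with 2 internal orders).
Complementary counting: 5040 − 1440 = 3600.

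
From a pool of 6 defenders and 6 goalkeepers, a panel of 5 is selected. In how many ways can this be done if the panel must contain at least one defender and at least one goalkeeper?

780

With no constraint there are C(12,5) = 792 possible selections.
Selections missing a whole group: no defenders → C(6,5) = 6; no goalkeepers → C(6,5) = 6.
Both groups omitted at once is impossible, so 792 − 12 = 780.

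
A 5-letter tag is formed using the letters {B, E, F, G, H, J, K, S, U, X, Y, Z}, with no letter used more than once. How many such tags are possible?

This is a permutation of 5 out of 12: P(12,5) = 12!/7!.
12 × 11 × 10 × 9 × 8 = 95040.

95040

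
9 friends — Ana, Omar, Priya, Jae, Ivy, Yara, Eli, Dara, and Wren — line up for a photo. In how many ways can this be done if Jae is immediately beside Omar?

80640

Treat {Jae, Omar} as a single unit. There are 8 units to order, and the pair itself can be ordered 2 ways.
So the count is 2·(8)! = 80640.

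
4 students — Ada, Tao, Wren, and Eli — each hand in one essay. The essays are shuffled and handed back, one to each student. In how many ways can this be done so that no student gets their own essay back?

9

Count assignments avoiding every fixed point. For any j of the 4 students fixed to their own essay, the other 4−j can be arranged in (4−j)! ways.
By inclusion–exclusion this is Σ_{j=0}^{4} (−1)^j C(4,j)·(4−j)!.
Computing: 24 − 24 + 12 − 4 + 1 = 9.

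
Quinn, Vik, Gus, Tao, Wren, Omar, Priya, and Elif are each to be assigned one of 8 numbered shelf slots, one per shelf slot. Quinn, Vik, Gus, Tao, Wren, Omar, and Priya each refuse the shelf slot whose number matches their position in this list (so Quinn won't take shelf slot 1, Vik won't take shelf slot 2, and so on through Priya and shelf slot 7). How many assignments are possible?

16687

Let Aᵢ (for 1 ≤ i ≤ 7) be the placements that put person i in their forbidden shelf slot. Any j of these fix j positions, leaving (8−j)! ways to fill the rest, and there are C(7,j) ways to pick which j.
By inclusion–exclusion, the number of valid placements is Σ_{j=0}^{7} (−1)^j C(7,j)·(8−j)!.
Computing: 40320 − 35280 + 15120 − 4200 + 840 − 126 + 14 − 1 = 16687.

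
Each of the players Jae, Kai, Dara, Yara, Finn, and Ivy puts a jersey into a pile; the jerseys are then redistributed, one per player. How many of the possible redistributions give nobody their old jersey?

Let Aᵢ be the assignments in which player i gets their old jersey. We want the size of the complement of A₁∪…∪A_6.
By inclusion–exclusion this is Σ_{j=0}^{6} (−1)^j C(6,j)·(6−j)!.
Computing: 720 − 720 + 360 − 120 + 30 − 6 + 1 = 265.

265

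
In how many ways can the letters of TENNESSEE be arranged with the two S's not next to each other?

Total arrangements of TENNESSEE: 9!/(4!·2!·2!) = 3780.
If the two S's are adjacent, glue them into one block, leaving 8 items to arrange: (8)!/(4!·2!) = 840 ways.
Subtracting, 3780 − 840 = 2940 arrangements keep the S's apart.

2940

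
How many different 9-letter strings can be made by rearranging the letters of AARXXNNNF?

The 9 letters of AARXXNNNF have repeats: A appearing twice, N appearing 3 times, and X appearing twice.
Dividing 9! = 362880 by 3!·2!·2! = 24 for the repeated letters gives 15120.

15120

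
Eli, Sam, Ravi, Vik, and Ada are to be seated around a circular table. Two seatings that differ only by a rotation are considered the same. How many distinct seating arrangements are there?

24

Fix one person's seat to break rotational symmetry; the remaining 4 people can be arranged in (4)! = 24 ways.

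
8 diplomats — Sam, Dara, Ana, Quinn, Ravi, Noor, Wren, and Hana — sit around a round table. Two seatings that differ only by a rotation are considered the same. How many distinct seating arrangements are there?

5040

Fix one person's seat to break rotational symmetry; the remaining 7 people can be arranged in (7)! = 5040 ways.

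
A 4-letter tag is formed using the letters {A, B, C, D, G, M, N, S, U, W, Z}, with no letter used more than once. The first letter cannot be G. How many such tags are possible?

7200

The first letter has 11−1 = 10 choices (anything except G).
The remaining 3 letters are filled from the other 10 symbols without repetition: 10 × 9 × 8 = 720.
Total: 10 × 720 = 7200.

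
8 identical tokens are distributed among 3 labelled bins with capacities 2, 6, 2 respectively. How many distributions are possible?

6

Ignoring the caps, the number of non-negative solutions to x_1+…+x_3 = 8 is C(10,2) = 45.
Subtract solutions that violate a single cap (substitute x_i' = x_i − (cap_i+1)): x_1 ≥ 3 gives C(7,2) = 21; x_2 ≥ 7 gives C(3,2) = 3; x_3 ≥ 3 gives C(7,2) = 21. Together 45.
Add back pairs where two caps are both exceeded: 0 + 6 + 0 = 6.
By inclusion–exclusion the count is 45 − 45 + 6 = 6.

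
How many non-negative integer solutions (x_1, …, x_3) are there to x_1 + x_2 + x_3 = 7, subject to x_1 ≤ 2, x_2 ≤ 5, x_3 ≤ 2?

Ignoring the caps, the number of non-negative solutions to x_1+…+x_3 = 7 is C(9,2) = 36.
Subtract solutions that violate a single cap (substitute x_i' = x_i − (cap_i+1)): x_1 ≥ 3 gives C(6,2) = 15; x_2 ≥ 6 gives C(3,2) = 3; x_3 ≥ 3 gives C(6,2) = 15. Together 33.
Add back pairs where two caps are both exceeded: 0 + 3 + 0 = 3.
By inclusion–exclusion the count is 36 − 33 + 3 = 6.

6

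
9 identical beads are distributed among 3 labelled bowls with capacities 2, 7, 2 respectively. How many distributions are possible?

6

Without the upper bounds there are C(11,2) = 55 ways to split 9 among 3 bowls.
Subtract solutions that violate a single cap (substitute x_i' = x_i − (cap_i+1)): x_1 ≥ 3 gives C(8,2) = 28; x_2 ≥ 8 gives C(3,2) = 3; x_3 ≥ 3 gives C(8,2) = 28. Together 59.
Add back pairs where two caps are both exceeded: 0 + 10 + 0 = 10.
By inclusion–exclusion the count is 55 − 59 + 10 = 6.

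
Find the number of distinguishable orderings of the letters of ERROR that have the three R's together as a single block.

Treat the 3 copies of R as a single block. The multiset to arrange is then {RRR, E, O}, 3 items in all.
All 3 items are distinct, so there are (3)! = 6 arrangements.

6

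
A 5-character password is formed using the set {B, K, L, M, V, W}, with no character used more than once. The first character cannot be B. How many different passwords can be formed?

The first character has 6−1 = 5 choices (anything except B).
The remaining 4 characters are filled from the other 5 symbols without repetition: 5 × 4 × 3 × 2 = 120.
Total: 5 × 120 = 600.

600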